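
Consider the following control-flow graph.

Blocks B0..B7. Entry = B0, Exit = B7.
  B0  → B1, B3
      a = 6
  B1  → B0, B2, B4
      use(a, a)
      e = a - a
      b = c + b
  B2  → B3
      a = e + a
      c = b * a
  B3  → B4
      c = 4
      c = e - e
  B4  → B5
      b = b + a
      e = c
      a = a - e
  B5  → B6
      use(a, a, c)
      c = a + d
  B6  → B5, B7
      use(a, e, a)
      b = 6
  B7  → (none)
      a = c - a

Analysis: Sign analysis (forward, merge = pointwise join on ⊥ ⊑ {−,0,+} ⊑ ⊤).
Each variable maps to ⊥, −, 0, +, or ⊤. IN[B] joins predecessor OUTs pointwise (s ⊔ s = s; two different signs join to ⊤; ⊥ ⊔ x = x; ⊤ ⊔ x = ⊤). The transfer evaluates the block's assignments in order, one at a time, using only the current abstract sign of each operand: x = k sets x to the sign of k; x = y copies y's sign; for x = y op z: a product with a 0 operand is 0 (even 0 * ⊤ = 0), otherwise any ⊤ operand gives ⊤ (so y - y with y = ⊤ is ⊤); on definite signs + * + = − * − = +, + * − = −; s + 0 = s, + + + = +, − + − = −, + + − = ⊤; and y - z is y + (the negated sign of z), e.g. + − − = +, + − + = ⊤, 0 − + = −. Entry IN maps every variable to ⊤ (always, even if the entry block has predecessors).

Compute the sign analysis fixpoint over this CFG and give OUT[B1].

Answer: {a: +, b: ⊤, c: ⊤, d: ⊤, e: ⊤, f: ⊤}

Working:
Per-block solution:
  B0: | IN=(all ⊤) | OUT={a:+; rest ⊤}
  B1: | IN={a:+; rest ⊤} | OUT={a:+; rest ⊤}
  B2: | IN={a:+; rest ⊤} | OUT=(all ⊤)
  B3: | IN=(all ⊤) | OUT=(all ⊤)
  B4: | IN=(all ⊤) | OUT=(all ⊤)
  B5: | IN=(all ⊤) | OUT=(all ⊤)
  B6: | IN=(all ⊤) | OUT={b:+; rest ⊤}
  B7: | IN={b:+; rest ⊤} | OUT={b:+; rest ⊤}

Merge at B1: IN[B1] = OUT[B0] = {a: +, b: ⊤, c: ⊤, d: ⊤, e: ⊤, f: ⊤}
Applying B1's transfer function to that IN value gives OUT[B1] (row B1 above).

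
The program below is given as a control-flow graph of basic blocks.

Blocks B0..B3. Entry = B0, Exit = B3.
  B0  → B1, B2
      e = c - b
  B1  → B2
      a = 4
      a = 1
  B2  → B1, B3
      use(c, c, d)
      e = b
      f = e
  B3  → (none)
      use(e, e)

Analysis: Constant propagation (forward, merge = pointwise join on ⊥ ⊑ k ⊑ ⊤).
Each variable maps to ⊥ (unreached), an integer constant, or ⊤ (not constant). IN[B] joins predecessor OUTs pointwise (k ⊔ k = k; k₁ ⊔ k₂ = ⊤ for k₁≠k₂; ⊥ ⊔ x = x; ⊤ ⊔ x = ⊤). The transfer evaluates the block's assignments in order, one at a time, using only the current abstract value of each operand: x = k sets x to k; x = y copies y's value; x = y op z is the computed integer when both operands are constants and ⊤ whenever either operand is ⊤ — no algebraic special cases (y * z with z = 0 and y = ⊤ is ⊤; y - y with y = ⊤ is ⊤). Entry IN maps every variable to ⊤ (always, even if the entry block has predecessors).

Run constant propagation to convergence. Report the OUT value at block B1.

Per-block solution:
  B0:   IN=(all ⊤)   OUT=(all ⊤)
  B1:   IN=(all ⊤)   OUT={a:1; rest ⊤}
  B2:   IN=(all ⊤)   OUT=(all ⊤)
  B3:   IN=(all ⊤)   OUT=(all ⊤)

Merge at B1: IN[B1] = OUT[B0] ⊔ OUT[B2] = {a: ⊤, b: ⊤, c: ⊤, d: ⊤, e: ⊤, f: ⊤}
Applying B1's transfer function to that IN value gives OUT[B1] (row B1 above).

Answer: {a: 1, b: ⊤, c: ⊤, d: ⊤, e: ⊤, f: ⊤}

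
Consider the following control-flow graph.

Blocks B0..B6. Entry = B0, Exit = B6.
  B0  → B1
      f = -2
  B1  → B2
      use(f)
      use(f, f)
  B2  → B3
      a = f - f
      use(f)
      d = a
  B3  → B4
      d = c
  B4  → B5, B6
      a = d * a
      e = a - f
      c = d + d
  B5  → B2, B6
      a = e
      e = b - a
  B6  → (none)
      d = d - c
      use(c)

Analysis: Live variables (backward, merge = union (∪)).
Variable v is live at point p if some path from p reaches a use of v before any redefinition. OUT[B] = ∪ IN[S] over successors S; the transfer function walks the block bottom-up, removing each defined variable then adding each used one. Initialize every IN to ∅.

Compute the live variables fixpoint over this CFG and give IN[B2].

Answer: {b, c, f}

Derivation:
Converged values:
  B0:   IN={b, c}   OUT={b, c, f}
  B1:   IN={b, c, f}   OUT={b, c, f}
  B2:   IN={b, c, f}   OUT={a, b, c, f}
  B3:   IN={a, b, c, f}   OUT={a, b, d, f}
  B4:   IN={a, b, d, f}   OUT={b, c, d, e, f}
  B5:   IN={b, c, d, e, f}   OUT={b, c, d, f}
  B6:   IN={c, d}   OUT={}

Merge at B2: OUT[B2] = IN[B3] = {a, b, c, f}
Applying B2's transfer function to that OUT value gives IN[B2] (row B2 above).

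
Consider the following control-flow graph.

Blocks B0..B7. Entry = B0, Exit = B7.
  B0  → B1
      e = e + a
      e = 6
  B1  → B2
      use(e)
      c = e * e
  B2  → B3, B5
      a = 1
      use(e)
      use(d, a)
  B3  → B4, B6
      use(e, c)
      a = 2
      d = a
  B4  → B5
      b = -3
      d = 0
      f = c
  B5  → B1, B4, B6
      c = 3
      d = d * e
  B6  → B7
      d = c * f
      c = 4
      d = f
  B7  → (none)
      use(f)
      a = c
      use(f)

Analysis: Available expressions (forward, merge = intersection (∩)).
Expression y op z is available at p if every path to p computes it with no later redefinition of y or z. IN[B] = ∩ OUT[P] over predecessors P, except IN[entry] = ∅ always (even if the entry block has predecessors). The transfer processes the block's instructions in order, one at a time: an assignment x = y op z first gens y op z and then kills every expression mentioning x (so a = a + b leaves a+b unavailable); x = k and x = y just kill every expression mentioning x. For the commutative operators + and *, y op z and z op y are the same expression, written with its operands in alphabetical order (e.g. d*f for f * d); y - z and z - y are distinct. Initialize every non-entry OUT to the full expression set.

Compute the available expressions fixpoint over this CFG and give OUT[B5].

Answer: {e*e}

Working:
Per-block solution:
  B0:  IN={}  OUT={}
  B1:  IN={}  OUT={e*e}
  B2:  IN={e*e}  OUT={e*e}
  B3:  IN={e*e}  OUT={e*e}
  B4:  IN={e*e}  OUT={e*e}
  B5:  IN={e*e}  OUT={e*e}
  B6:  IN={e*e}  OUT={e*e}
  B7:  IN={e*e}  OUT={e*e}

Merge at B5: IN[B5] = OUT[B2] ∩ OUT[B4] = {e*e}
Applying B5's transfer function to that IN value gives OUT[B5] (row B5 above).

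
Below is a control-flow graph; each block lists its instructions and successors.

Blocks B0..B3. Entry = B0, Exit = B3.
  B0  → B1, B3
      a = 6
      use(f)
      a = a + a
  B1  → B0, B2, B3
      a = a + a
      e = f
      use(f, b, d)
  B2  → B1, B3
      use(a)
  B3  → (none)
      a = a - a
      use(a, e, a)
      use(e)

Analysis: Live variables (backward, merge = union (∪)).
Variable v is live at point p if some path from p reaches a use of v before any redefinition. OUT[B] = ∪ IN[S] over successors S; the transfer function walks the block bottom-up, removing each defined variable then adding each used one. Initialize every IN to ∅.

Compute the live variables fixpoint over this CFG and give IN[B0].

Answer: {b, d, e, f}

Trace:
Per-block solution:
  B0:  IN={b, d, e, f}  OUT={a, b, d, e, f}
  B1:  IN={a, b, d, f}  OUT={a, b, d, e, f}
  B2:  IN={a, b, d, e, f}  OUT={a, b, d, e, f}
  B3:  IN={a, e}  OUT={}

Merge at B0: OUT[B0] = IN[B1] ⊔ IN[B3] = {a, b, d, e, f}
Applying B0's transfer function to that OUT value gives IN[B0] (row B0 above).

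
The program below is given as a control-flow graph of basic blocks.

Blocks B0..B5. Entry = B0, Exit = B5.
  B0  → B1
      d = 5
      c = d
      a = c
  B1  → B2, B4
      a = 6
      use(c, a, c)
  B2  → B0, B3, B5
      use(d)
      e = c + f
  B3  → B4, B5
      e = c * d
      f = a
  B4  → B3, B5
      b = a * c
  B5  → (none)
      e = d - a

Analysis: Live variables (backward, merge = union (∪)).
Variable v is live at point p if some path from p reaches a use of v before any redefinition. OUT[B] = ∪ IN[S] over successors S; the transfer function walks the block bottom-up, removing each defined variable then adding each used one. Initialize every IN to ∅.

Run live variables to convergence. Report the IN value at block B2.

Per-block solution:
  B0:   IN={f}   OUT={c, d, f}
  B1:   IN={c, d, f}   OUT={a, c, d, f}
  B2:   IN={a, c, d, f}   OUT={a, c, d, f}
  B3:   IN={a, c, d}   OUT={a, c, d}
  B4:   IN={a, c, d}   OUT={a, c, d}
  B5:   IN={a, d}   OUT={}

Merge at B2: OUT[B2] = IN[B0] ⊔ IN[B3] ⊔ IN[B5] = {a, c, d, f}
Applying B2's transfer function to that OUT value gives IN[B2] (row B2 above).

Answer: {a, c, d, f}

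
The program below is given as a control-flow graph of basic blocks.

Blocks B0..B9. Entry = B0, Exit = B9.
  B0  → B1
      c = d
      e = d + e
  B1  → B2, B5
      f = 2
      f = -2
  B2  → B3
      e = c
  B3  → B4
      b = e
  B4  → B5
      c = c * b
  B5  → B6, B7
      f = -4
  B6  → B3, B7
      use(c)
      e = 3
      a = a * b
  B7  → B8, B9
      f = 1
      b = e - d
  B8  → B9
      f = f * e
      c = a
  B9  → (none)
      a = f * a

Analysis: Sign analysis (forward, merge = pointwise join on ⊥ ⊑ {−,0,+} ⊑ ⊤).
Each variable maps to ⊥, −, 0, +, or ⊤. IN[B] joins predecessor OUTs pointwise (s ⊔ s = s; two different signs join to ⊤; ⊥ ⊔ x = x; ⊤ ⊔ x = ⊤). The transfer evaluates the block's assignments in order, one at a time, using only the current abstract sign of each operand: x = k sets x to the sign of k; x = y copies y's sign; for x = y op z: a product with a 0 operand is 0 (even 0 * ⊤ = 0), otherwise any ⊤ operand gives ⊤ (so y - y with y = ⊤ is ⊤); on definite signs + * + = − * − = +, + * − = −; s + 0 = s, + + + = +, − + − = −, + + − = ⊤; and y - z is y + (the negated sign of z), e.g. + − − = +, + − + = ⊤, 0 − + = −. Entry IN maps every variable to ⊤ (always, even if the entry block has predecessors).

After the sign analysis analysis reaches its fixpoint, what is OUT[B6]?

Answer: {a: ⊤, b: ⊤, c: ⊤, d: ⊤, e: +, f: -}

Derivation:
Fixpoint table:
  B0: | IN=(all ⊤) | OUT=(all ⊤)
  B1: | IN=(all ⊤) | OUT={f:-; rest ⊤}
  B2: | IN={f:-; rest ⊤} | OUT={f:-; rest ⊤}
  B3: | IN={f:-; rest ⊤} | OUT={f:-; rest ⊤}
  B4: | IN={f:-; rest ⊤} | OUT={f:-; rest ⊤}
  B5: | IN={f:-; rest ⊤} | OUT={f:-; rest ⊤}
  B6: | IN={f:-; rest ⊤} | OUT={e:+, f:-; rest ⊤}
  B7: | IN={f:-; rest ⊤} | OUT={f:+; rest ⊤}
  B8: | IN={f:+; rest ⊤} | OUT=(all ⊤)
  B9: | IN=(all ⊤) | OUT=(all ⊤)

Merge at B6: IN[B6] = OUT[B5] = {a: ⊤, b: ⊤, c: ⊤, d: ⊤, e: ⊤, f: -}
Applying B6's transfer function to that IN value gives OUT[B6] (row B6 above).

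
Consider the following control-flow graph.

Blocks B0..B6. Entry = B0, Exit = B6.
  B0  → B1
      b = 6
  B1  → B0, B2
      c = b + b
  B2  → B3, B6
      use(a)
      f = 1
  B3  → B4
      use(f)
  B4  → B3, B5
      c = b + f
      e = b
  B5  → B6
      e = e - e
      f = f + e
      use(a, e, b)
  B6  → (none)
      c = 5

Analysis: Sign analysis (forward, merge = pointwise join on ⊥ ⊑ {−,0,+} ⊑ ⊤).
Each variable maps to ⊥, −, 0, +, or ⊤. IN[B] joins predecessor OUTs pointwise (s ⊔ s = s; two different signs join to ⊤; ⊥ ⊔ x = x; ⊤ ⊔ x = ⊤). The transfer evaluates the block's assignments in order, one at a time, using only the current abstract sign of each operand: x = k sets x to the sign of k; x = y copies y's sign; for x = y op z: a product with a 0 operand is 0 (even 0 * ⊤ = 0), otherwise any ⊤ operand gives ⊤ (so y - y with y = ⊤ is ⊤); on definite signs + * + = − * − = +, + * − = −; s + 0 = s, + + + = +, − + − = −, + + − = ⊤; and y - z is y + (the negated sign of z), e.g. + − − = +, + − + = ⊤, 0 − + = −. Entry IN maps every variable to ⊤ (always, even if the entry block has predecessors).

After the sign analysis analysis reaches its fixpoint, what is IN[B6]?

Converged values:
  B0:   IN=(all ⊤)   OUT={b:+; rest ⊤}
  B1:   IN={b:+; rest ⊤}   OUT={b:+, c:+; rest ⊤}
  B2:   IN={b:+, c:+; rest ⊤}   OUT={b:+, c:+, f:+; rest ⊤}
  B3:   IN={b:+, c:+, f:+; rest ⊤}   OUT={b:+, c:+, f:+; rest ⊤}
  B4:   IN={b:+, c:+, f:+; rest ⊤}   OUT={b:+, c:+, e:+, f:+; rest ⊤}
  B5:   IN={b:+, c:+, e:+, f:+; rest ⊤}   OUT={b:+, c:+; rest ⊤}
  B6:   IN={b:+, c:+; rest ⊤}   OUT={b:+, c:+; rest ⊤}

Merge at B6: IN[B6] = OUT[B2] ⊔ OUT[B5] = {a: ⊤, b: +, c: +, d: ⊤, e: ⊤, f: ⊤}

Answer: {a: ⊤, b: +, c: +, d: ⊤, e: ⊤, f: ⊤}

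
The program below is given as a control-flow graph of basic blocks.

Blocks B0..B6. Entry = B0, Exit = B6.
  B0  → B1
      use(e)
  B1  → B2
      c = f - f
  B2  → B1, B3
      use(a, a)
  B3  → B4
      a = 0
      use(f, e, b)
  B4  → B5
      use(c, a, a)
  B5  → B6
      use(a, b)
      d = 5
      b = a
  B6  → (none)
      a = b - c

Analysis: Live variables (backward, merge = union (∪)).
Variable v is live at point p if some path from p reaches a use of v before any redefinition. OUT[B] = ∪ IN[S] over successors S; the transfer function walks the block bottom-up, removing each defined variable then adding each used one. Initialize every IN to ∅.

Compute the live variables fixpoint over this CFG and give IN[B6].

Answer: {b, c}

Derivation:
Converged values:
  B0: | IN={a, b, e, f} | OUT={a, b, e, f}
  B1: | IN={a, b, e, f} | OUT={a, b, c, e, f}
  B2: | IN={a, b, c, e, f} | OUT={a, b, c, e, f}
  B3: | IN={b, c, e, f} | OUT={a, b, c}
  B4: | IN={a, b, c} | OUT={a, b, c}
  B5: | IN={a, b, c} | OUT={b, c}
  B6: | IN={b, c} | OUT={}

B6 is the boundary node: OUT[B6] = {}
Applying B6's transfer function to that OUT value gives IN[B6] (row B6 above).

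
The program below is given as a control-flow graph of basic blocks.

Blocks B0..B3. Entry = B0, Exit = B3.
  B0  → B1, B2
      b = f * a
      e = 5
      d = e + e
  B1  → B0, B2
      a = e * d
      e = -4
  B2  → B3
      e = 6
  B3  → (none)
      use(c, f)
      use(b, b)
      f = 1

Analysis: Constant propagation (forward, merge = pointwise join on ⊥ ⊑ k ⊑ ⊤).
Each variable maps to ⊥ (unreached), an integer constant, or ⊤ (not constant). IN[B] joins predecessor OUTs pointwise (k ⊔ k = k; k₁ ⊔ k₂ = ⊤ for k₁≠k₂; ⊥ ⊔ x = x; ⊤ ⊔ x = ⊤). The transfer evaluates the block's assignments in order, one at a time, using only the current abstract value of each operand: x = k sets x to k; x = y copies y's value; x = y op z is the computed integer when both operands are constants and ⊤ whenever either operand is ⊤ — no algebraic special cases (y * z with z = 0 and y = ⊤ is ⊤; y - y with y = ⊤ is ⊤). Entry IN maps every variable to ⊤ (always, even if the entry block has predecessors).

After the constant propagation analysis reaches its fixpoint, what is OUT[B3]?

Answer: {a: ⊤, b: ⊤, c: ⊤, d: 10, e: 6, f: 1}

Trace:
Converged values:
  B0:  IN=(all ⊤)  OUT={d:10, e:5; rest ⊤}
  B1:  IN={d:10, e:5; rest ⊤}  OUT={a:50, d:10, e:-4; rest ⊤}
  B2:  IN={d:10; rest ⊤}  OUT={d:10, e:6; rest ⊤}
  B3:  IN={d:10, e:6; rest ⊤}  OUT={d:10, e:6, f:1; rest ⊤}

Merge at B3: IN[B3] = OUT[B2] = {a: ⊤, b: ⊤, c: ⊤, d: 10, e: 6, f: ⊤}
Applying B3's transfer function to that IN value gives OUT[B3] (row B3 above).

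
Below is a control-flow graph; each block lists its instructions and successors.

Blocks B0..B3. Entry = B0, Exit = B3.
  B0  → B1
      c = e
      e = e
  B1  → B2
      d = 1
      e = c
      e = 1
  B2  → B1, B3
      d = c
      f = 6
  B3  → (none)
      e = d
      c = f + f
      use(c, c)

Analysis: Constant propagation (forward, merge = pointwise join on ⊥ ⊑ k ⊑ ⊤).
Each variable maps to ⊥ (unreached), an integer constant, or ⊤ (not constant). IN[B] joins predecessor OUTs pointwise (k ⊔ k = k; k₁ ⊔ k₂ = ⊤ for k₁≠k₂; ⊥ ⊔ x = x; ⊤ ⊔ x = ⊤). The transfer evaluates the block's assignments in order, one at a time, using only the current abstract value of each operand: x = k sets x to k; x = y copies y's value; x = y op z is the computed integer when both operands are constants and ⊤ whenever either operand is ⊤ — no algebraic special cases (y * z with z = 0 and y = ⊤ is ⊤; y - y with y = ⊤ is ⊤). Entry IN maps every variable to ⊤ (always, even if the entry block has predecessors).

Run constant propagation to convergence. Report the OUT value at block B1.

Per-block solution:
  B0:  IN=(all ⊤)  OUT=(all ⊤)
  B1:  IN=(all ⊤)  OUT={d:1, e:1; rest ⊤}
  B2:  IN={d:1, e:1; rest ⊤}  OUT={e:1, f:6; rest ⊤}
  B3:  IN={e:1, f:6; rest ⊤}  OUT={c:12, f:6; rest ⊤}

Merge at B1: IN[B1] = OUT[B0] ⊔ OUT[B2] = {a: ⊤, b: ⊤, c: ⊤, d: ⊤, e: ⊤, f: ⊤}
Applying B1's transfer function to that IN value gives OUT[B1] (row B1 above).

Answer: {a: ⊤, b: ⊤, c: ⊤, d: 1, e: 1, f: ⊤}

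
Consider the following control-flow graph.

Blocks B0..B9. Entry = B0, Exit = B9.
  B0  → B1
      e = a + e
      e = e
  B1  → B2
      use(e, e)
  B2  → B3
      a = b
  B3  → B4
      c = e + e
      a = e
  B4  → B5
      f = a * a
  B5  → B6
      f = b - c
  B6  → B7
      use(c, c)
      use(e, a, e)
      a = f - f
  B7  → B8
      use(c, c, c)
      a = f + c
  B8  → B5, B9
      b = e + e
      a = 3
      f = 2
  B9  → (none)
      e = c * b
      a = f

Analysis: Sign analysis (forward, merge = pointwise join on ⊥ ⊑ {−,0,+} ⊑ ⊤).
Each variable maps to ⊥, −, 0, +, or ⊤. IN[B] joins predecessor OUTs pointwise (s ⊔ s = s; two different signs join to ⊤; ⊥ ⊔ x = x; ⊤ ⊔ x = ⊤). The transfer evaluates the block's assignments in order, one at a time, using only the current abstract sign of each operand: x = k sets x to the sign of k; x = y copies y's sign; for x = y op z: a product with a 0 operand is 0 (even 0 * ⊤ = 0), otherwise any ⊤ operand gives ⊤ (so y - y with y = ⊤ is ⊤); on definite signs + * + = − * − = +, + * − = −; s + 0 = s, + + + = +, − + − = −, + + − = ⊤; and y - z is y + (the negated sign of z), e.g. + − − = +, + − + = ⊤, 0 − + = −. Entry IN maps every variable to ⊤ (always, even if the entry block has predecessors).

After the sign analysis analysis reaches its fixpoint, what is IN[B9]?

Per-block solution:
  B0:  IN=(all ⊤)  OUT=(all ⊤)
  B1:  IN=(all ⊤)  OUT=(all ⊤)
  B2:  IN=(all ⊤)  OUT=(all ⊤)
  B3:  IN=(all ⊤)  OUT=(all ⊤)
  B4:  IN=(all ⊤)  OUT=(all ⊤)
  B5:  IN=(all ⊤)  OUT=(all ⊤)
  B6:  IN=(all ⊤)  OUT=(all ⊤)
  B7:  IN=(all ⊤)  OUT=(all ⊤)
  B8:  IN=(all ⊤)  OUT={a:+, f:+; rest ⊤}
  B9:  IN={a:+, f:+; rest ⊤}  OUT={a:+, f:+; rest ⊤}

Merge at B9: IN[B9] = OUT[B8] = {a: +, b: ⊤, c: ⊤, d: ⊤, e: ⊤, f: +}

Answer: {a: +, b: ⊤, c: ⊤, d: ⊤, e: ⊤, f: +}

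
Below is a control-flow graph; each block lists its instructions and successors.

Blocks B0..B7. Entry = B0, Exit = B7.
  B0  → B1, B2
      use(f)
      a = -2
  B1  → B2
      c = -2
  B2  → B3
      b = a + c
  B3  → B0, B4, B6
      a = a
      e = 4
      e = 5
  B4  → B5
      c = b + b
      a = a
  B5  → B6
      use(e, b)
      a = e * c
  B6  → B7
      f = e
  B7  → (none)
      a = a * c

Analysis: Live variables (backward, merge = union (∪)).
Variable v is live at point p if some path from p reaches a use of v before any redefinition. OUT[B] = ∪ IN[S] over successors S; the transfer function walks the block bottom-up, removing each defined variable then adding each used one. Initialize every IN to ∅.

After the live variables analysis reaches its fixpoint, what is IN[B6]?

Per-block solution:
  B0:   IN={c, f}   OUT={a, c, f}
  B1:   IN={a, f}   OUT={a, c, f}
  B2:   IN={a, c, f}   OUT={a, b, c, f}
  B3:   IN={a, b, c, f}   OUT={a, b, c, e, f}
  B4:   IN={a, b, e}   OUT={b, c, e}
  B5:   IN={b, c, e}   OUT={a, c, e}
  B6:   IN={a, c, e}   OUT={a, c}
  B7:   IN={a, c}   OUT={}

Merge at B6: OUT[B6] = IN[B7] = {a, c}
Applying B6's transfer function to that OUT value gives IN[B6] (row B6 above).

Answer: {a, c, e}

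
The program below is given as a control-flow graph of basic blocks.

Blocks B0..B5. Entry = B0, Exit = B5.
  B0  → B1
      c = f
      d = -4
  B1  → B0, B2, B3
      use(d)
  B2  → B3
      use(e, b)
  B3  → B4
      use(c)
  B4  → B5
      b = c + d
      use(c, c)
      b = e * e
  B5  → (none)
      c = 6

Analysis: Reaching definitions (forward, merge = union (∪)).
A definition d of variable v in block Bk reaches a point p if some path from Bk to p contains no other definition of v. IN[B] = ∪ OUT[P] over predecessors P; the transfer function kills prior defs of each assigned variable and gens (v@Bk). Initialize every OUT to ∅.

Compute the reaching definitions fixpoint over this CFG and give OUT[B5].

Per-block solution:
  B0: | IN={c@B0, d@B0} | OUT={c@B0, d@B0}
  B1: | IN={c@B0, d@B0} | OUT={c@B0, d@B0}
  B2: | IN={c@B0, d@B0} | OUT={c@B0, d@B0}
  B3: | IN={c@B0, d@B0} | OUT={c@B0, d@B0}
  B4: | IN={c@B0, d@B0} | OUT={b@B4, c@B0, d@B0}
  B5: | IN={b@B4, c@B0, d@B0} | OUT={b@B4, c@B5, d@B0}

Merge at B5: IN[B5] = OUT[B4] = {b@B4, c@B0, d@B0}
Applying B5's transfer function to that IN value gives OUT[B5] (row B5 above).

Answer: {b@B4, c@B5, d@B0}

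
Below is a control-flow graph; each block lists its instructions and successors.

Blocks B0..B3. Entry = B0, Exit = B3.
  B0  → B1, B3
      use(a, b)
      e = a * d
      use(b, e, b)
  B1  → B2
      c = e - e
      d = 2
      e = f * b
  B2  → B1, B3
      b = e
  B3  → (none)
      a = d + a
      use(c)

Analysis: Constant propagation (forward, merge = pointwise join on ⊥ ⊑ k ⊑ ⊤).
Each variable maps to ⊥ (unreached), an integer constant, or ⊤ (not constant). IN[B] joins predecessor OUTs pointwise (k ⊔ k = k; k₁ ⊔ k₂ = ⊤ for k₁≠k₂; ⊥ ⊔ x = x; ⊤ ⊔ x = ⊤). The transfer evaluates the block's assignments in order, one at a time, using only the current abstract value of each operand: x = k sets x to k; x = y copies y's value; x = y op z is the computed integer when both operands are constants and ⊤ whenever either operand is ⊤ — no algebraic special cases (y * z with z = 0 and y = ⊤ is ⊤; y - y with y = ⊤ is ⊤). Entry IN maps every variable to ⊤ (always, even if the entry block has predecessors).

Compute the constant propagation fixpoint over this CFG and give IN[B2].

Per-block solution:
  B0:   IN=(all ⊤)   OUT=(all ⊤)
  B1:   IN=(all ⊤)   OUT={d:2; rest ⊤}
  B2:   IN={d:2; rest ⊤}   OUT={d:2; rest ⊤}
  B3:   IN=(all ⊤)   OUT=(all ⊤)

Merge at B2: IN[B2] = OUT[B1] = {a: ⊤, b: ⊤, c: ⊤, d: 2, e: ⊤, f: ⊤}

Answer: {a: ⊤, b: ⊤, c: ⊤, d: 2, e: ⊤, f: ⊤}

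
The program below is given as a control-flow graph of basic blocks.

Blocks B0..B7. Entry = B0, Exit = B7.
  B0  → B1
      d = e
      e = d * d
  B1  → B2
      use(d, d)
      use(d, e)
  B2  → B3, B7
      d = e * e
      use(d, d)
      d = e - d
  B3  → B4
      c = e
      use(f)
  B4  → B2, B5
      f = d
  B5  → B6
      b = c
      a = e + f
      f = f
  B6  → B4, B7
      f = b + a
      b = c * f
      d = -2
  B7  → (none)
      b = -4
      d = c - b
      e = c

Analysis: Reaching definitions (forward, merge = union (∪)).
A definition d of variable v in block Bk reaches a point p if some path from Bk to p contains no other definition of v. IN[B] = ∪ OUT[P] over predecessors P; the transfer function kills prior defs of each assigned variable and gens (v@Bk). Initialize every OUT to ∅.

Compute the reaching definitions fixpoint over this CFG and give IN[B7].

Per-block solution:
  B0:   IN={}   OUT={d@B0, e@B0}
  B1:   IN={d@B0, e@B0}   OUT={d@B0, e@B0}
  B2:   IN={a@B5, b@B6, c@B3, d@B0, d@B2, d@B6, e@B0, f@B4}   OUT={a@B5, b@B6, c@B3, d@B2, e@B0, f@B4}
  B3:   IN={a@B5, b@B6, c@B3, d@B2, e@B0, f@B4}   OUT={a@B5, b@B6, c@B3, d@B2, e@B0, f@B4}
  B4:   IN={a@B5, b@B6, c@B3, d@B2, d@B6, e@B0, f@B4, f@B6}   OUT={a@B5, b@B6, c@B3, d@B2, d@B6, e@B0, f@B4}
  B5:   IN={a@B5, b@B6, c@B3, d@B2, d@B6, e@B0, f@B4}   OUT={a@B5, b@B5, c@B3, d@B2, d@B6, e@B0, f@B5}
  B6:   IN={a@B5, b@B5, c@B3, d@B2, d@B6, e@B0, f@B5}   OUT={a@B5, b@B6, c@B3, d@B6, e@B0, f@B6}
  B7:   IN={a@B5, b@B6, c@B3, d@B2, d@B6, e@B0, f@B4, f@B6}   OUT={a@B5, b@B7, c@B3, d@B7, e@B7, f@B4, f@B6}

Merge at B7: IN[B7] = OUT[B2] ⊔ OUT[B6] = {a@B5, b@B6, c@B3, d@B2, d@B6, e@B0, f@B4, f@B6}

Answer: {a@B5, b@B6, c@B3, d@B2, d@B6, e@B0, f@B4, f@B6}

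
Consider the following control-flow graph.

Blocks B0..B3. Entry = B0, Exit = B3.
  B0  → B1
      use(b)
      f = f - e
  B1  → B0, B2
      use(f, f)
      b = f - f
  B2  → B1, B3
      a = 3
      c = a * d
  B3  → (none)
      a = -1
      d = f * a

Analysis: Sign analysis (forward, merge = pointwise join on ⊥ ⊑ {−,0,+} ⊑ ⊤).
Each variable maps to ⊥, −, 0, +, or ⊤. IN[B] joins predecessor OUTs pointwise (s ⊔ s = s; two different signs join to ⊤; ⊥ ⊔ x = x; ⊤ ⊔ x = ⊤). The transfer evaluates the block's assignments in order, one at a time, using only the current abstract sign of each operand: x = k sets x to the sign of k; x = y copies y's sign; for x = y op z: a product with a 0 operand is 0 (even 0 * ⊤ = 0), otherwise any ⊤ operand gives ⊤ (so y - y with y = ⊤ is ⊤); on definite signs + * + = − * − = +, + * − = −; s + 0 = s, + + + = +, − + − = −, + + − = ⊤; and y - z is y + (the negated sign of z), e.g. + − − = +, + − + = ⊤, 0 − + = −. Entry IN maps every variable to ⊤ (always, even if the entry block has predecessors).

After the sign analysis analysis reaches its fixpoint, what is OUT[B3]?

Answer: {a: -, b: ⊤, c: ⊤, d: ⊤, e: ⊤, f: ⊤}

Trace:
Fixpoint table:
  B0:  IN=(all ⊤)  OUT=(all ⊤)
  B1:  IN=(all ⊤)  OUT=(all ⊤)
  B2:  IN=(all ⊤)  OUT={a:+; rest ⊤}
  B3:  IN={a:+; rest ⊤}  OUT={a:-; rest ⊤}

Merge at B3: IN[B3] = OUT[B2] = {a: +, b: ⊤, c: ⊤, d: ⊤, e: ⊤, f: ⊤}
Applying B3's transfer function to that IN value gives OUT[B3] (row B3 above).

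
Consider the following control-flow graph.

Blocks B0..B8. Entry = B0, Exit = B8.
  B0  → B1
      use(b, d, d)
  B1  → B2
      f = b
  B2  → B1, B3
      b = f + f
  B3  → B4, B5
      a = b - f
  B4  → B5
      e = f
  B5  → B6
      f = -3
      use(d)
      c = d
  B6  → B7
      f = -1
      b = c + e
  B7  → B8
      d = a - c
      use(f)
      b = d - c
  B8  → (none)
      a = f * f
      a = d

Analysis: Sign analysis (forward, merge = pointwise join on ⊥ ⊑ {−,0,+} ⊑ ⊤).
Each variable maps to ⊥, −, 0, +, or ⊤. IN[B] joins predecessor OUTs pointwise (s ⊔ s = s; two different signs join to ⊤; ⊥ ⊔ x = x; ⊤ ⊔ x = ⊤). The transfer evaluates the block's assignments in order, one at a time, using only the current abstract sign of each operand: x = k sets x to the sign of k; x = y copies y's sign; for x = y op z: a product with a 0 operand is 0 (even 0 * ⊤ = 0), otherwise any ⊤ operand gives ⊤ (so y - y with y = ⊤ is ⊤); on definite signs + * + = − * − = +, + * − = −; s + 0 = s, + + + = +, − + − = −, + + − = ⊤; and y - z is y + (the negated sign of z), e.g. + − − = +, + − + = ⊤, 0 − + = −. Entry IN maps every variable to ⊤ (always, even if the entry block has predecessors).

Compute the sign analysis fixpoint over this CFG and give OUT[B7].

Answer: {a: ⊤, b: ⊤, c: ⊤, d: ⊤, e: ⊤, f: -}

Working:
Fixpoint table:
  B0:  IN=(all ⊤)  OUT=(all ⊤)
  B1:  IN=(all ⊤)  OUT=(all ⊤)
  B2:  IN=(all ⊤)  OUT=(all ⊤)
  B3:  IN=(all ⊤)  OUT=(all ⊤)
  B4:  IN=(all ⊤)  OUT=(all ⊤)
  B5:  IN=(all ⊤)  OUT={f:-; rest ⊤}
  B6:  IN={f:-; rest ⊤}  OUT={f:-; rest ⊤}
  B7:  IN={f:-; rest ⊤}  OUT={f:-; rest ⊤}
  B8:  IN={f:-; rest ⊤}  OUT={f:-; rest ⊤}

Merge at B7: IN[B7] = OUT[B6] = {a: ⊤, b: ⊤, c: ⊤, d: ⊤, e: ⊤, f: -}
Applying B7's transfer function to that IN value gives OUT[B7] (row B7 above).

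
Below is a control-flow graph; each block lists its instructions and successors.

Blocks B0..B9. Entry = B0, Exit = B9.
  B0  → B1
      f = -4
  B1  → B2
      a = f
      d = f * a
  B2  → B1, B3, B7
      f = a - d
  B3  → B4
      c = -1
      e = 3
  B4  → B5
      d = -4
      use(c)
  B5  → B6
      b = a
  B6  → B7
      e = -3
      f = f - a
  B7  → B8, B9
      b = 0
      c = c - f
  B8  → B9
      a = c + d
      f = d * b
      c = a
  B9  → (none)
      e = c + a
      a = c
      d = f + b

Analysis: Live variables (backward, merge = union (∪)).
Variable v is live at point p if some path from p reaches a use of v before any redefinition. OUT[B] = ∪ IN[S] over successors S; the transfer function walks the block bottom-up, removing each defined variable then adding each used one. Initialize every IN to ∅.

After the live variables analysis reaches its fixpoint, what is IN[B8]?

Per-block solution:
  B0: | IN={c} | OUT={c, f}
  B1: | IN={c, f} | OUT={a, c, d}
  B2: | IN={a, c, d} | OUT={a, c, d, f}
  B3: | IN={a, f} | OUT={a, c, f}
  B4: | IN={a, c, f} | OUT={a, c, d, f}
  B5: | IN={a, c, d, f} | OUT={a, c, d, f}
  B6: | IN={a, c, d, f} | OUT={a, c, d, f}
  B7: | IN={a, c, d, f} | OUT={a, b, c, d, f}
  B8: | IN={b, c, d} | OUT={a, b, c, f}
  B9: | IN={a, b, c, f} | OUT={}

Merge at B8: OUT[B8] = IN[B9] = {a, b, c, f}
Applying B8's transfer function to that OUT value gives IN[B8] (row B8 above).

Answer: {b, c, d}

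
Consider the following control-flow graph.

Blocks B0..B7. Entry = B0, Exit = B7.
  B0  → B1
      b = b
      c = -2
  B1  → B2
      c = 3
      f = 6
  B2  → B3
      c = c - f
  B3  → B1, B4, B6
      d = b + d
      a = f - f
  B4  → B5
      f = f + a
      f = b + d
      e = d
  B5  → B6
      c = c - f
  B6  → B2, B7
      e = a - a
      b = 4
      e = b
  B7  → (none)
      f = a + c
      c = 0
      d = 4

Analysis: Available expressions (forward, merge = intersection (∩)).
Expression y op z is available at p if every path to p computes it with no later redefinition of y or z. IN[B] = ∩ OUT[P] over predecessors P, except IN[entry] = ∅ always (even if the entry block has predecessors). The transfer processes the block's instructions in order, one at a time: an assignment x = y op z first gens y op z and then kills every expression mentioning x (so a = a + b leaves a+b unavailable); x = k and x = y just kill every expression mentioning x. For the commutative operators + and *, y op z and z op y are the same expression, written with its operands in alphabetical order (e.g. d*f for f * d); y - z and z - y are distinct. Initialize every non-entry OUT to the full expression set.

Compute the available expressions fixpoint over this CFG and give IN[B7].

Converged values:
  B0:   IN={}   OUT={}
  B1:   IN={}   OUT={}
  B2:   IN={}   OUT={}
  B3:   IN={}   OUT={f-f}
  B4:   IN={f-f}   OUT={b+d}
  B5:   IN={b+d}   OUT={b+d}
  B6:   IN={}   OUT={a-a}
  B7:   IN={a-a}   OUT={a-a}

Merge at B7: IN[B7] = OUT[B6] = {a-a}

Answer: {a-a}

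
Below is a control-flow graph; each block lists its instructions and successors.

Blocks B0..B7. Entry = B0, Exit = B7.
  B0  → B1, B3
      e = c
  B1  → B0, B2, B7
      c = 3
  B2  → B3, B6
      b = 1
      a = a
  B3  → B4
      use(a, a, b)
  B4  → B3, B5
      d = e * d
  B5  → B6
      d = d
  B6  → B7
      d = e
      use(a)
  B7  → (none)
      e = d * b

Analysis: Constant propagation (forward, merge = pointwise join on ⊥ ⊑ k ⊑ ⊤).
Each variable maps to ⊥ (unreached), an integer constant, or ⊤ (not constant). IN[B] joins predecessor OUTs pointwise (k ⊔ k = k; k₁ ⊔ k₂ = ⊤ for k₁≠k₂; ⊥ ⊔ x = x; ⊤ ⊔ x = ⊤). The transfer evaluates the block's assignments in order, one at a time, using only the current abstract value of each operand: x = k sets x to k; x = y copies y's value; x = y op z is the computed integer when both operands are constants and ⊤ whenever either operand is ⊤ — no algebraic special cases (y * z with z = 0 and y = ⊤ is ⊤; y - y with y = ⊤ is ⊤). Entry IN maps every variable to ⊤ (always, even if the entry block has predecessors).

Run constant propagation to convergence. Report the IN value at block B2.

Answer: {a: ⊤, b: ⊤, c: 3, d: ⊤, e: ⊤, f: ⊤}

Derivation:
Fixpoint table:
  B0:   IN=(all ⊤)   OUT=(all ⊤)
  B1:   IN=(all ⊤)   OUT={c:3; rest ⊤}
  B2:   IN={c:3; rest ⊤}   OUT={b:1, c:3; rest ⊤}
  B3:   IN=(all ⊤)   OUT=(all ⊤)
  B4:   IN=(all ⊤)   OUT=(all ⊤)
  B5:   IN=(all ⊤)   OUT=(all ⊤)
  B6:   IN=(all ⊤)   OUT=(all ⊤)
  B7:   IN=(all ⊤)   OUT=(all ⊤)

Merge at B2: IN[B2] = OUT[B1] = {a: ⊤, b: ⊤, c: 3, d: ⊤, e: ⊤, f: ⊤}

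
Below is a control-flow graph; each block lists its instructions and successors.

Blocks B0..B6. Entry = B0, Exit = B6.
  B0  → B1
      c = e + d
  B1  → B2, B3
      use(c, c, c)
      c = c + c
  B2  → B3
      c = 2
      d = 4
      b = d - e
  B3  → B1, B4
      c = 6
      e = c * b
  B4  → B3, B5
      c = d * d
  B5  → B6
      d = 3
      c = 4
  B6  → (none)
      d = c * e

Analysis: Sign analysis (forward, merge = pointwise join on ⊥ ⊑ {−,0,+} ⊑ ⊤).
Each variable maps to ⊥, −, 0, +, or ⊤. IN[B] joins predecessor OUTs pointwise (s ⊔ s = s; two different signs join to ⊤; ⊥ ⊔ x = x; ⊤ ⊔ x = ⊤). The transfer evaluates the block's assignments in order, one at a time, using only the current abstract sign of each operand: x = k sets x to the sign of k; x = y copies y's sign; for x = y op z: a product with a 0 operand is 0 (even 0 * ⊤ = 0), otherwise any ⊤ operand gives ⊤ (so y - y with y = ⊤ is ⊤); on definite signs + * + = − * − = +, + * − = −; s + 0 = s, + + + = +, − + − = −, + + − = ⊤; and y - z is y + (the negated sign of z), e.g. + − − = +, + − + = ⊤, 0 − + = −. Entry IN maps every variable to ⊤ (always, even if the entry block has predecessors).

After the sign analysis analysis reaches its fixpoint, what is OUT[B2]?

Per-block solution:
  B0:   IN=(all ⊤)   OUT=(all ⊤)
  B1:   IN=(all ⊤)   OUT=(all ⊤)
  B2:   IN=(all ⊤)   OUT={c:+, d:+; rest ⊤}
  B3:   IN=(all ⊤)   OUT={c:+; rest ⊤}
  B4:   IN={c:+; rest ⊤}   OUT=(all ⊤)
  B5:   IN=(all ⊤)   OUT={c:+, d:+; rest ⊤}
  B6:   IN={c:+, d:+; rest ⊤}   OUT={c:+; rest ⊤}

Merge at B2: IN[B2] = OUT[B1] = {a: ⊤, b: ⊤, c: ⊤, d: ⊤, e: ⊤, f: ⊤}
Applying B2's transfer function to that IN value gives OUT[B2] (row B2 above).

Answer: {a: ⊤, b: ⊤, c: +, d: +, e: ⊤, f: ⊤}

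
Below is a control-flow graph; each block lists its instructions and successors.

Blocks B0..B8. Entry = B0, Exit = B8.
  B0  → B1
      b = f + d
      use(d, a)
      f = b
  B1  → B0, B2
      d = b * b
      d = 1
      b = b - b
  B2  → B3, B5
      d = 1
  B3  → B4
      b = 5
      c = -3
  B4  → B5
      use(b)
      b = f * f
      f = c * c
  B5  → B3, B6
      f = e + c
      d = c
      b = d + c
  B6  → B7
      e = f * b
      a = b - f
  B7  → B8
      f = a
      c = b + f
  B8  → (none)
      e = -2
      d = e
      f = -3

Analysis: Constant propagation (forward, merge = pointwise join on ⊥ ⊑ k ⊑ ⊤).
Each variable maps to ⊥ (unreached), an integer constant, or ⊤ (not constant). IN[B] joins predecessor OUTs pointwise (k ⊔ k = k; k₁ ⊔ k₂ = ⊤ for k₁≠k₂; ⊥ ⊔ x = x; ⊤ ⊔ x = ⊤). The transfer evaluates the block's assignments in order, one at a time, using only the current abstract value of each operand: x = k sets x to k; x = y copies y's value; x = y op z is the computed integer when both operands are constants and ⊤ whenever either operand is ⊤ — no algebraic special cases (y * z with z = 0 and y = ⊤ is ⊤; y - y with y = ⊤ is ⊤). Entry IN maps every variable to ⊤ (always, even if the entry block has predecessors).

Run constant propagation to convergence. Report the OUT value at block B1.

Answer: {a: ⊤, b: ⊤, c: ⊤, d: 1, e: ⊤, f: ⊤}

Derivation:
Per-block solution:
  B0:   IN=(all ⊤)   OUT=(all ⊤)
  B1:   IN=(all ⊤)   OUT={d:1; rest ⊤}
  B2:   IN={d:1; rest ⊤}   OUT={d:1; rest ⊤}
  B3:   IN=(all ⊤)   OUT={b:5, c:-3; rest ⊤}
  B4:   IN={b:5, c:-3; rest ⊤}   OUT={c:-3, f:9; rest ⊤}
  B5:   IN=(all ⊤)   OUT=(all ⊤)
  B6:   IN=(all ⊤)   OUT=(all ⊤)
  B7:   IN=(all ⊤)   OUT=(all ⊤)
  B8:   IN=(all ⊤)   OUT={d:-2, e:-2, f:-3; rest ⊤}

Merge at B1: IN[B1] = OUT[B0] = {a: ⊤, b: ⊤, c: ⊤, d: ⊤, e: ⊤, f: ⊤}
Applying B1's transfer function to that IN value gives OUT[B1] (row B1 above).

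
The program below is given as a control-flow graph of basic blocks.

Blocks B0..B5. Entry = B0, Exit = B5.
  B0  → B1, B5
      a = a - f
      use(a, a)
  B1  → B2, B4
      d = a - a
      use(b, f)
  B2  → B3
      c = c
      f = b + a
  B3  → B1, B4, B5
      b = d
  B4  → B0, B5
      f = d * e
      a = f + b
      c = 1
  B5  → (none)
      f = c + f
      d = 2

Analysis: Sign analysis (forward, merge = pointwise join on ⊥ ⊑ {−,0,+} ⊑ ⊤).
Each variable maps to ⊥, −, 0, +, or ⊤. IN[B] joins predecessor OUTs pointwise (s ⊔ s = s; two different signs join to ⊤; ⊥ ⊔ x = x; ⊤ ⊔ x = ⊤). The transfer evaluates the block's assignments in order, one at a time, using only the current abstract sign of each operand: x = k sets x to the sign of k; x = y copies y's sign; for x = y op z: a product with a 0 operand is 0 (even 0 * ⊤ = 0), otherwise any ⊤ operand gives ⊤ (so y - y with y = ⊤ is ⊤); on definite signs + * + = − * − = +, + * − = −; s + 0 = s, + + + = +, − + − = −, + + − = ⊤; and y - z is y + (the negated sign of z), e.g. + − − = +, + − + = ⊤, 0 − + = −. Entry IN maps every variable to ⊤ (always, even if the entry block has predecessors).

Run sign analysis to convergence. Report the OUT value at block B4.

Fixpoint table:
  B0:   IN=(all ⊤)   OUT=(all ⊤)
  B1:   IN=(all ⊤)   OUT=(all ⊤)
  B2:   IN=(all ⊤)   OUT=(all ⊤)
  B3:   IN=(all ⊤)   OUT=(all ⊤)
  B4:   IN=(all ⊤)   OUT={c:+; rest ⊤}
  B5:   IN=(all ⊤)   OUT={d:+; rest ⊤}

Merge at B4: IN[B4] = OUT[B1] ⊔ OUT[B3] = {a: ⊤, b: ⊤, c: ⊤, d: ⊤, e: ⊤, f: ⊤}
Applying B4's transfer function to that IN value gives OUT[B4] (row B4 above).

Answer: {a: ⊤, b: ⊤, c: +, d: ⊤, e: ⊤, f: ⊤}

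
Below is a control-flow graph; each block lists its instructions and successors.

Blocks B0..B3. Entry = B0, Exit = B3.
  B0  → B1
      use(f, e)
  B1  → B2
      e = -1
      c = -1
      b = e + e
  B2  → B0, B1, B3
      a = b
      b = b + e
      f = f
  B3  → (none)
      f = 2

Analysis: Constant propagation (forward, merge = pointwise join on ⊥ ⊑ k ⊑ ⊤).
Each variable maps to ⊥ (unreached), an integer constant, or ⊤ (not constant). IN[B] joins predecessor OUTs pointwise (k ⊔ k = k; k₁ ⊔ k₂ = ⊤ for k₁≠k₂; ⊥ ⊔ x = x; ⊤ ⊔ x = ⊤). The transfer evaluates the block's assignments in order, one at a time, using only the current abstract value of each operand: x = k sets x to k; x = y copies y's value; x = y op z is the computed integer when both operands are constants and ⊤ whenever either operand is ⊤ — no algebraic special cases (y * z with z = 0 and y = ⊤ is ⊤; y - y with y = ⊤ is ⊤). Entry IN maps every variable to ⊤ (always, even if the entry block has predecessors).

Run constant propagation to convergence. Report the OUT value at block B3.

Answer: {a: -2, b: -3, c: -1, d: ⊤, e: -1, f: 2}

Derivation:
Per-block solution:
  B0:  IN=(all ⊤)  OUT=(all ⊤)
  B1:  IN=(all ⊤)  OUT={b:-2, c:-1, e:-1; rest ⊤}
  B2:  IN={b:-2, c:-1, e:-1; rest ⊤}  OUT={a:-2, b:-3, c:-1, e:-1; rest ⊤}
  B3:  IN={a:-2, b:-3, c:-1, e:-1; rest ⊤}  OUT={a:-2, b:-3, c:-1, e:-1, f:2; rest ⊤}

Merge at B3: IN[B3] = OUT[B2] = {a: -2, b: -3, c: -1, d: ⊤, e: -1, f: ⊤}
Applying B3's transfer function to that IN value gives OUT[B3] (row B3 above).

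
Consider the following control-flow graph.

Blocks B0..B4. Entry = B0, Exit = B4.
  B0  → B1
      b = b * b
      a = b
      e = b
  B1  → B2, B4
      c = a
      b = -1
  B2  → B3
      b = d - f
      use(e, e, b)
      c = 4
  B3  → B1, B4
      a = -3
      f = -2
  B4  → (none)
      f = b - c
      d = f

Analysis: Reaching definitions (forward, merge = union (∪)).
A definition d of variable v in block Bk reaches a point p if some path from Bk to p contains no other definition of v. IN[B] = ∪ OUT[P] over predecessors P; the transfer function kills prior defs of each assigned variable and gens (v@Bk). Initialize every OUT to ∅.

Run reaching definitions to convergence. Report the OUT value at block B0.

Per-block solution:
  B0: | IN={} | OUT={a@B0, b@B0, e@B0}
  B1: | IN={a@B0, a@B3, b@B0, b@B2, c@B2, e@B0, f@B3} | OUT={a@B0, a@B3, b@B1, c@B1, e@B0, f@B3}
  B2: | IN={a@B0, a@B3, b@B1, c@B1, e@B0, f@B3} | OUT={a@B0, a@B3, b@B2, c@B2, e@B0, f@B3}
  B3: | IN={a@B0, a@B3, b@B2, c@B2, e@B0, f@B3} | OUT={a@B3, b@B2, c@B2, e@B0, f@B3}
  B4: | IN={a@B0, a@B3, b@B1, b@B2, c@B1, c@B2, e@B0, f@B3} | OUT={a@B0, a@B3, b@B1, b@B2, c@B1, c@B2, d@B4, e@B0, f@B4}

B0 is the boundary node: IN[B0] = {}
Applying B0's transfer function to that IN value gives OUT[B0] (row B0 above).

Answer: {a@B0, b@B0, e@B0}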